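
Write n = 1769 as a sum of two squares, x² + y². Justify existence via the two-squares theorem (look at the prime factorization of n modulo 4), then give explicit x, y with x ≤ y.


Step 1: Factor n = 1769 = 29 · 61.
Step 2: Check the mod-4 condition on each prime factor: 29 ≡ 1 (mod 4), exponent 1; 61 ≡ 1 (mod 4), exponent 1.
All primes ≡ 3 (mod 4) appear to even exponent (or don't appear), so by the two-squares theorem n IS expressible as a sum of two squares.
Step 3: Build a representation. Here n = 29 · 61 is a product of primes ≡ 1 (mod 4). Each prime p ≡ 1 (mod 4) is itself a sum of two squares; find a² by testing p − a² for a perfect square:
  29: 29 − 1² = 28, 29 − 2² = 25 = 5² ⇒ 29 = 2² + 5².
  61: 61 − 1² = 60, 61 − 2² = 57, 61 − 3² = 52, 61 − 4² = 45, 61 − 5² = 36 = 6² ⇒ 61 = 5² + 6².
  Combine using the Brahmagupta–Fibonacci identity (a² + b²)(c² + d²) = (ac − bd)² + (ad + bc)² = (ac + bd)² + (ad − bc)²:
  29 · 61 = 1769: from (2² + 5²)(5² + 6²), take (2·5 − 5·6, 2·6 + 5·5) = (10 − 30, 12 + 25) = (-20, 37); dropping signs (only squares matter) gives (20, 37); check 20² + 37² = 400 + 1369 = 1769 ✓.
Step 4: Order so x ≤ y and verify: 20² + 37² = 400 + 1369 = 1769 = n. ✓

n = 1769 = 20² + 37² (one valid representation with x ≤ y).


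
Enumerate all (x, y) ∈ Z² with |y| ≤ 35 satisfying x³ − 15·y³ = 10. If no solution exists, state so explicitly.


The equation is x³ - 15y³ = 10. For fixed y, x³ = 15·y³ + 10, so a solution requires the RHS to be a perfect cube.
Strategy: iterate y from -35 to 35, compute RHS = 15·y³ + 10, and check whether it is a (positive or negative) perfect cube.
Check small values of y:
  y = 0: RHS = 10 is not a perfect cube.
  y = 1: RHS = 25 is not a perfect cube.
  y = -1: RHS = -5 is not a perfect cube.
  y = 2: RHS = 130 is not a perfect cube.
  y = -2: RHS = -110 is not a perfect cube.
  y = 3: RHS = 415 is not a perfect cube.
  y = -3: RHS = -395 is not a perfect cube.
Continuing the search up to |y| = 35 finds no solutions either.
No (x, y) in the scanned range satisfies the equation.

No integer solutions with |y| ≤ 35.


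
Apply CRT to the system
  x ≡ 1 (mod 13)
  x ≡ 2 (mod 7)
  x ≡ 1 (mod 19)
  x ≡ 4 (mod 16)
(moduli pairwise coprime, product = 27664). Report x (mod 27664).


Product of moduli M = 13 · 7 · 19 · 16 = 27664.
Merge one congruence at a time:
  Start: x ≡ 1 (mod 13).
  Combine with x ≡ 2 (mod 7); new modulus lcm = 91.
    Write x = 1 + 13·t and substitute into x ≡ 2 (mod 7): 13·t ≡ 2 − 1 = 1 (mod 7).
    Reduce coefficients mod 7: 6·t ≡ 1 (mod 7).
    The inverse of 6 mod 7 is 6 (since 6·6 = 36 = 5·7 + 1), so t ≡ 6·1 = 6 ≡ 6 (mod 7).
    Then x = 1 + 13·6 = 79, valid modulo lcm(13, 7) = 91: x ≡ 79 (mod 91).
  Combine with x ≡ 1 (mod 19); new modulus lcm = 1729.
    Write x = 79 + 91·t and substitute into x ≡ 1 (mod 19): 91·t ≡ 1 − 79 = -78 (mod 19).
    Reduce coefficients mod 19: 15·t ≡ 17 (mod 19).
    The inverse of 15 mod 19 is 14 (since 15·14 = 210 = 11·19 + 1), so t ≡ 14·17 = 238 ≡ 10 (mod 19).
    Then x = 79 + 91·10 = 989, valid modulo lcm(91, 19) = 1729: x ≡ 989 (mod 1729).
  Combine with x ≡ 4 (mod 16); new modulus lcm = 27664.
    Write x = 989 + 1729·t and substitute into x ≡ 4 (mod 16): 1729·t ≡ 4 − 989 = -985 (mod 16).
    Reduce coefficients mod 16: 1·t ≡ 7 (mod 16).
    So t ≡ 7 (mod 16).
    Then x = 989 + 1729·7 = 13092, valid modulo lcm(1729, 16) = 27664: x ≡ 13092 (mod 27664).
Verify against each original: 13092 mod 13 = 1, 13092 mod 7 = 2, 13092 mod 19 = 1, 13092 mod 16 = 4.

x ≡ 13092 (mod 27664).


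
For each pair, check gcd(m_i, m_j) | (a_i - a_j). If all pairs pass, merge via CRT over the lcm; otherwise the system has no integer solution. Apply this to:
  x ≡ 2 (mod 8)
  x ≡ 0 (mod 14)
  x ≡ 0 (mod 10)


Moduli 8, 14, 10 are not pairwise coprime, so CRT works modulo lcm(m_i) when all pairwise compatibility conditions hold.
Pairwise compatibility: gcd(m_i, m_j) must divide a_i - a_j for every pair.
Merge one congruence at a time:
  Start: x ≡ 2 (mod 8).
  Combine with x ≡ 0 (mod 14): gcd(8, 14) = 2; 0 - 2 = -2, which IS divisible by 2, so compatible.
    Write x = 2 + 8·t and substitute into x ≡ 0 (mod 14): 8·t ≡ 0 − 2 = -2 (mod 14).
    Divide the congruence (and modulus) by g = 2: 4·t ≡ -1 (mod 7).
    Reduce coefficients mod 7: 4·t ≡ 6 (mod 7).
    The inverse of 4 mod 7 is 2 (since 4·2 = 8 = 1·7 + 1), so t ≡ 2·6 = 12 ≡ 5 (mod 7).
    Then x = 2 + 8·5 = 42, valid modulo lcm(8, 14) = 56: x ≡ 42 (mod 56).
  Combine with x ≡ 0 (mod 10): gcd(56, 10) = 2; 0 - 42 = -42, which IS divisible by 2, so compatible.
    Write x = 42 + 56·t and substitute into x ≡ 0 (mod 10): 56·t ≡ 0 − 42 = -42 (mod 10).
    Divide the congruence (and modulus) by g = 2: 28·t ≡ -21 (mod 5).
    Reduce coefficients mod 5: 3·t ≡ 4 (mod 5).
    The inverse of 3 mod 5 is 2 (since 3·2 = 6 = 1·5 + 1), so t ≡ 2·4 = 8 ≡ 3 (mod 5).
    Then x = 42 + 56·3 = 210, valid modulo lcm(56, 10) = 280: x ≡ 210 (mod 280).
Verify: 210 mod 8 = 2, 210 mod 14 = 0, 210 mod 10 = 0.

x ≡ 210 (mod 280).


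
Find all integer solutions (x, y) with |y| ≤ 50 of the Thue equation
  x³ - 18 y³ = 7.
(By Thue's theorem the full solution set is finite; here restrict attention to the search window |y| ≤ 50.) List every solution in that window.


The equation is x³ - 18y³ = 7. For fixed y, x³ = 18·y³ + 7, so a solution requires the RHS to be a perfect cube.
Strategy: iterate y from -50 to 50, compute RHS = 18·y³ + 7, and check whether it is a (positive or negative) perfect cube.
Check small values of y:
  y = 0: RHS = 7 is not a perfect cube.
  y = 1: RHS = 25 is not a perfect cube.
  y = -1: RHS = -11 is not a perfect cube.
  y = 2: RHS = 151 is not a perfect cube.
  y = -2: RHS = -137 is not a perfect cube.
  y = 3: RHS = 493 is not a perfect cube.
  y = -3: RHS = -479 is not a perfect cube.
Continuing the search up to |y| = 50 finds no solutions either.
No (x, y) in the scanned range satisfies the equation.

No integer solutions with |y| ≤ 50.


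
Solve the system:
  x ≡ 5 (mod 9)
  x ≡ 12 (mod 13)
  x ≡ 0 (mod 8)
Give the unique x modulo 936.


Moduli 9, 13, 8 are pairwise coprime; by CRT there is a unique solution modulo M = 9 · 13 · 8 = 936.
Solve pairwise, accumulating the modulus:
  Start with x ≡ 5 (mod 9).
  Combine with x ≡ 12 (mod 13): since gcd(9, 13) = 1, we get a unique residue mod 117.
    Write x = 5 + 9·t and substitute into x ≡ 12 (mod 13): 9·t ≡ 12 − 5 = 7 (mod 13).
    The inverse of 9 mod 13 is 3 (since 9·3 = 27 = 2·13 + 1), so t ≡ 3·7 = 21 ≡ 8 (mod 13).
    Then x = 5 + 9·8 = 77, valid modulo lcm(9, 13) = 117: x ≡ 77 (mod 117).
  Combine with x ≡ 0 (mod 8): since gcd(117, 8) = 1, we get a unique residue mod 936.
    Write x = 77 + 117·t and substitute into x ≡ 0 (mod 8): 117·t ≡ 0 − 77 = -77 (mod 8).
    Reduce coefficients mod 8: 5·t ≡ 3 (mod 8).
    The inverse of 5 mod 8 is 5 (since 5·5 = 25 = 3·8 + 1), so t ≡ 5·3 = 15 ≡ 7 (mod 8).
    Then x = 77 + 117·7 = 896, valid modulo lcm(117, 8) = 936: x ≡ 896 (mod 936).
Verify: 896 mod 9 = 5 ✓, 896 mod 13 = 12 ✓, 896 mod 8 = 0 ✓.

x ≡ 896 (mod 936).


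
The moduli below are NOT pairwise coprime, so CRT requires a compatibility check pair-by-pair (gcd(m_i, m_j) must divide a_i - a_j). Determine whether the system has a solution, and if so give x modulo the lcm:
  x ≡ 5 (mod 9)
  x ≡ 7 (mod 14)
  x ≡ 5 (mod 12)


Moduli 9, 14, 12 are not pairwise coprime, so CRT works modulo lcm(m_i) when all pairwise compatibility conditions hold.
Pairwise compatibility: gcd(m_i, m_j) must divide a_i - a_j for every pair.
Merge one congruence at a time:
  Start: x ≡ 5 (mod 9).
  Combine with x ≡ 7 (mod 14): gcd(9, 14) = 1; 7 - 5 = 2, which IS divisible by 1, so compatible.
    Write x = 5 + 9·t and substitute into x ≡ 7 (mod 14): 9·t ≡ 7 − 5 = 2 (mod 14).
    The inverse of 9 mod 14 is 11 (since 9·11 = 99 = 7·14 + 1), so t ≡ 11·2 = 22 ≡ 8 (mod 14).
    Then x = 5 + 9·8 = 77, valid modulo lcm(9, 14) = 126: x ≡ 77 (mod 126).
  Combine with x ≡ 5 (mod 12): gcd(126, 12) = 6; 5 - 77 = -72, which IS divisible by 6, so compatible.
    Write x = 77 + 126·t and substitute into x ≡ 5 (mod 12): 126·t ≡ 5 − 77 = -72 (mod 12).
    Divide the congruence (and modulus) by g = 6: 21·t ≡ -12 (mod 2).
    Reduce coefficients mod 2: 1·t ≡ 0 (mod 2).
    So t ≡ 0 (mod 2).
    Then x = 77 + 126·0 = 77, valid modulo lcm(126, 12) = 252: x ≡ 77 (mod 252).
Verify: 77 mod 9 = 5, 77 mod 14 = 7, 77 mod 12 = 5.

x ≡ 77 (mod 252).


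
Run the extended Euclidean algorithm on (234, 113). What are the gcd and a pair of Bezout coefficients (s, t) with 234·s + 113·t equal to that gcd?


Euclidean algorithm on (234, 113) — divide until remainder is 0:
  234 = 2 · 113 + 8
  113 = 14 · 8 + 1
  8 = 8 · 1 + 0
gcd(234, 113) = 1.
Track Bezout coefficients alongside the remainders: start with r₀ = 234 = a·1 + b·0 (s = 1, t = 0) and r₁ = 113 = a·0 + b·1 (s = 0, t = 1); each new remainder r_{k+1} = r_{k-1} − q_k·r_k inherits s_{k+1} = s_{k-1} − q_k·s_k, t_{k+1} = t_{k-1} − q_k·t_k, so r_k = a·s_k + b·t_k at every step:
  q = 2: r = 8, s = 1 − 2·0 = 1, t = 0 − 2·1 = -2  (check: 234·1 + 113·(-2) = 8)
  q = 14: r = 1, s = 0 − 14·1 = -14, t = 1 − 14·(-2) = 29  (check: 234·(-14) + 113·29 = 1)
The row with r = 1 (the gcd) gives the Bezout coefficients s = -14, t = 29.
Result: 234 · (-14) + 113 · (29) = 1.

gcd(234, 113) = 1; s = -14, t = 29 (check: 234·(-14) + 113·29 = 1).


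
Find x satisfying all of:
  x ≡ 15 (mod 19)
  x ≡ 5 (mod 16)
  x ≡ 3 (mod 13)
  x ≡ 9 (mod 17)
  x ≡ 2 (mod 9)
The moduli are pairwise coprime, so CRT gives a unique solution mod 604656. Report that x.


Product of moduli M = 19 · 16 · 13 · 17 · 9 = 604656.
Merge one congruence at a time:
  Start: x ≡ 15 (mod 19).
  Combine with x ≡ 5 (mod 16); new modulus lcm = 304.
    Write x = 15 + 19·t and substitute into x ≡ 5 (mod 16): 19·t ≡ 5 − 15 = -10 (mod 16).
    Reduce coefficients mod 16: 3·t ≡ 6 (mod 16).
    The inverse of 3 mod 16 is 11 (since 3·11 = 33 = 2·16 + 1), so t ≡ 11·6 = 66 ≡ 2 (mod 16).
    Then x = 15 + 19·2 = 53, valid modulo lcm(19, 16) = 304: x ≡ 53 (mod 304).
  Combine with x ≡ 3 (mod 13); new modulus lcm = 3952.
    Write x = 53 + 304·t and substitute into x ≡ 3 (mod 13): 304·t ≡ 3 − 53 = -50 (mod 13).
    Reduce coefficients mod 13: 5·t ≡ 2 (mod 13).
    The inverse of 5 mod 13 is 8 (since 5·8 = 40 = 3·13 + 1), so t ≡ 8·2 = 16 ≡ 3 (mod 13).
    Then x = 53 + 304·3 = 965, valid modulo lcm(304, 13) = 3952: x ≡ 965 (mod 3952).
  Combine with x ≡ 9 (mod 17); new modulus lcm = 67184.
    Write x = 965 + 3952·t and substitute into x ≡ 9 (mod 17): 3952·t ≡ 9 − 965 = -956 (mod 17).
    Reduce coefficients mod 17: 8·t ≡ 13 (mod 17).
    The inverse of 8 mod 17 is 15 (since 8·15 = 120 = 7·17 + 1), so t ≡ 15·13 = 195 ≡ 8 (mod 17).
    Then x = 965 + 3952·8 = 32581, valid modulo lcm(3952, 17) = 67184: x ≡ 32581 (mod 67184).
  Combine with x ≡ 2 (mod 9); new modulus lcm = 604656.
    Write x = 32581 + 67184·t and substitute into x ≡ 2 (mod 9): 67184·t ≡ 2 − 32581 = -32579 (mod 9).
    Reduce coefficients mod 9: 8·t ≡ 1 (mod 9).
    The inverse of 8 mod 9 is 8 (since 8·8 = 64 = 7·9 + 1), so t ≡ 8·1 = 8 ≡ 8 (mod 9).
    Then x = 32581 + 67184·8 = 570053, valid modulo lcm(67184, 9) = 604656: x ≡ 570053 (mod 604656).
Verify against each original: 570053 mod 19 = 15, 570053 mod 16 = 5, 570053 mod 13 = 3, 570053 mod 17 = 9, 570053 mod 9 = 2.

x ≡ 570053 (mod 604656).


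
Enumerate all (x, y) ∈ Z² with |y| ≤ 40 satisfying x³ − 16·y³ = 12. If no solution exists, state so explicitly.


The equation is x³ - 16y³ = 12. For fixed y, x³ = 16·y³ + 12, so a solution requires the RHS to be a perfect cube.
Strategy: iterate y from -40 to 40, compute RHS = 16·y³ + 12, and check whether it is a (positive or negative) perfect cube.
Check small values of y:
  y = 0: RHS = 12 is not a perfect cube.
  y = 1: RHS = 28 is not a perfect cube.
  y = -1: RHS = -4 is not a perfect cube.
  y = 2: RHS = 140 is not a perfect cube.
  y = -2: RHS = -116 is not a perfect cube.
  y = 3: RHS = 444 is not a perfect cube.
  y = -3: RHS = -420 is not a perfect cube.
Continuing the search up to |y| = 40 finds no solutions either.
No (x, y) in the scanned range satisfies the equation.

No integer solutions with |y| ≤ 40.


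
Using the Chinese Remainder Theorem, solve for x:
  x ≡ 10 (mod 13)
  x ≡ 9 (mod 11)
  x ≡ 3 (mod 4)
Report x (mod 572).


Moduli 13, 11, 4 are pairwise coprime; by CRT there is a unique solution modulo M = 13 · 11 · 4 = 572.
Solve pairwise, accumulating the modulus:
  Start with x ≡ 10 (mod 13).
  Combine with x ≡ 9 (mod 11): since gcd(13, 11) = 1, we get a unique residue mod 143.
    Write x = 10 + 13·t and substitute into x ≡ 9 (mod 11): 13·t ≡ 9 − 10 = -1 (mod 11).
    Reduce coefficients mod 11: 2·t ≡ 10 (mod 11).
    The inverse of 2 mod 11 is 6 (since 2·6 = 12 = 1·11 + 1), so t ≡ 6·10 = 60 ≡ 5 (mod 11).
    Then x = 10 + 13·5 = 75, valid modulo lcm(13, 11) = 143: x ≡ 75 (mod 143).
  Combine with x ≡ 3 (mod 4): since gcd(143, 4) = 1, we get a unique residue mod 572.
    Write x = 75 + 143·t and substitute into x ≡ 3 (mod 4): 143·t ≡ 3 − 75 = -72 (mod 4).
    Reduce coefficients mod 4: 3·t ≡ 0 (mod 4).
    The inverse of 3 mod 4 is 3 (since 3·3 = 9 = 2·4 + 1), so t ≡ 3·0 = 0 ≡ 0 (mod 4).
    Then x = 75 + 143·0 = 75, valid modulo lcm(143, 4) = 572: x ≡ 75 (mod 572).
Verify: 75 mod 13 = 10 ✓, 75 mod 11 = 9 ✓, 75 mod 4 = 3 ✓.

x ≡ 75 (mod 572).


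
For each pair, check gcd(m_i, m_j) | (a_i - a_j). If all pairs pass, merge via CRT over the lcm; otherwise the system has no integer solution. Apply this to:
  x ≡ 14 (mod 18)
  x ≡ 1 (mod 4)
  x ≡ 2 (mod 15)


Moduli 18, 4, 15 are not pairwise coprime, so CRT works modulo lcm(m_i) when all pairwise compatibility conditions hold.
Pairwise compatibility: gcd(m_i, m_j) must divide a_i - a_j for every pair.
Merge one congruence at a time:
  Start: x ≡ 14 (mod 18).
  Combine with x ≡ 1 (mod 4): gcd(18, 4) = 2, and 1 - 14 = -13 is NOT divisible by 2.
    ⇒ system is inconsistent (no integer solution).

No solution (the system is inconsistent).


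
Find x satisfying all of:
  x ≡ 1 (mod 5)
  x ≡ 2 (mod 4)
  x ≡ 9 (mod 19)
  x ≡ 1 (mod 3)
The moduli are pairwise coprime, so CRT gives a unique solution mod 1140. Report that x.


Product of moduli M = 5 · 4 · 19 · 3 = 1140.
Merge one congruence at a time:
  Start: x ≡ 1 (mod 5).
  Combine with x ≡ 2 (mod 4); new modulus lcm = 20.
    Write x = 1 + 5·t and substitute into x ≡ 2 (mod 4): 5·t ≡ 2 − 1 = 1 (mod 4).
    Reduce coefficients mod 4: 1·t ≡ 1 (mod 4).
    So t ≡ 1 (mod 4).
    Then x = 1 + 5·1 = 6, valid modulo lcm(5, 4) = 20: x ≡ 6 (mod 20).
  Combine with x ≡ 9 (mod 19); new modulus lcm = 380.
    Write x = 6 + 20·t and substitute into x ≡ 9 (mod 19): 20·t ≡ 9 − 6 = 3 (mod 19).
    Reduce coefficients mod 19: 1·t ≡ 3 (mod 19).
    So t ≡ 3 (mod 19).
    Then x = 6 + 20·3 = 66, valid modulo lcm(20, 19) = 380: x ≡ 66 (mod 380).
  Combine with x ≡ 1 (mod 3); new modulus lcm = 1140.
    Write x = 66 + 380·t and substitute into x ≡ 1 (mod 3): 380·t ≡ 1 − 66 = -65 (mod 3).
    Reduce coefficients mod 3: 2·t ≡ 1 (mod 3).
    The inverse of 2 mod 3 is 2 (since 2·2 = 4 = 1·3 + 1), so t ≡ 2·1 = 2 ≡ 2 (mod 3).
    Then x = 66 + 380·2 = 826, valid modulo lcm(380, 3) = 1140: x ≡ 826 (mod 1140).
Verify against each original: 826 mod 5 = 1, 826 mod 4 = 2, 826 mod 19 = 9, 826 mod 3 = 1.

x ≡ 826 (mod 1140).


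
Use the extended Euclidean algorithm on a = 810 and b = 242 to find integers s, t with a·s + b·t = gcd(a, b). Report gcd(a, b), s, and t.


Euclidean algorithm on (810, 242) — divide until remainder is 0:
  810 = 3 · 242 + 84
  242 = 2 · 84 + 74
  84 = 1 · 74 + 10
  74 = 7 · 10 + 4
  10 = 2 · 4 + 2
  4 = 2 · 2 + 0
gcd(810, 242) = 2.
Track Bezout coefficients alongside the remainders: start with r₀ = 810 = a·1 + b·0 (s = 1, t = 0) and r₁ = 242 = a·0 + b·1 (s = 0, t = 1); each new remainder r_{k+1} = r_{k-1} − q_k·r_k inherits s_{k+1} = s_{k-1} − q_k·s_k, t_{k+1} = t_{k-1} − q_k·t_k, so r_k = a·s_k + b·t_k at every step:
  q = 3: r = 84, s = 1 − 3·0 = 1, t = 0 − 3·1 = -3  (check: 810·1 + 242·(-3) = 84)
  q = 2: r = 74, s = 0 − 2·1 = -2, t = 1 − 2·(-3) = 7  (check: 810·(-2) + 242·7 = 74)
  q = 1: r = 10, s = 1 − 1·(-2) = 3, t = -3 − 1·7 = -10  (check: 810·3 + 242·(-10) = 10)
  q = 7: r = 4, s = -2 − 7·3 = -23, t = 7 − 7·(-10) = 77  (check: 810·(-23) + 242·77 = 4)
  q = 2: r = 2, s = 3 − 2·(-23) = 49, t = -10 − 2·77 = -164  (check: 810·49 + 242·(-164) = 2)
The row with r = 2 (the gcd) gives the Bezout coefficients s = 49, t = -164.
Result: 810 · (49) + 242 · (-164) = 2.

gcd(810, 242) = 2; s = 49, t = -164 (check: 810·49 + 242·(-164) = 2).


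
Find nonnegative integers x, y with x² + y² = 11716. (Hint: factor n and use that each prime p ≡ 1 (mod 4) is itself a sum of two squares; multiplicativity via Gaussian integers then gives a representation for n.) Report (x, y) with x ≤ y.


Step 1: Factor n = 11716 = 2^2 · 29 · 101.
Step 2: Check the mod-4 condition on each prime factor: 2 = 2 (special); 29 ≡ 1 (mod 4), exponent 1; 101 ≡ 1 (mod 4), exponent 1.
All primes ≡ 3 (mod 4) appear to even exponent (or don't appear), so by the two-squares theorem n IS expressible as a sum of two squares.
Step 3: Build a representation. Group n = k² · m with k = 2 and m = 29 · 101 = 2929 (a product of primes ≡ 1 (mod 4)); a representation of m scales to one of n via (k·x)² + (k·y)² = k²(x² + y²). Each prime p ≡ 1 (mod 4) is itself a sum of two squares; find a² by testing p − a² for a perfect square:
  29: 29 − 1² = 28, 29 − 2² = 25 = 5² ⇒ 29 = 2² + 5².
  101: 101 − 1² = 100 = 10² ⇒ 101 = 1² + 10².
  Combine using the Brahmagupta–Fibonacci identity (a² + b²)(c² + d²) = (ac − bd)² + (ad + bc)² = (ac + bd)² + (ad − bc)²:
  29 · 101 = 2929: from (2² + 5²)(1² + 10²), take (2·1 − 5·10, 2·10 + 5·1) = (2 − 50, 20 + 5) = (-48, 25); dropping signs (only squares matter) gives (48, 25); check 48² + 25² = 2304 + 625 = 2929 ✓.
  Scale by k = 2: (2·48, 2·25) = (96, 50).
Step 4: Order so x ≤ y and verify: 50² + 96² = 2500 + 9216 = 11716 = n. ✓

n = 11716 = 50² + 96² (one valid representation with x ≤ y).


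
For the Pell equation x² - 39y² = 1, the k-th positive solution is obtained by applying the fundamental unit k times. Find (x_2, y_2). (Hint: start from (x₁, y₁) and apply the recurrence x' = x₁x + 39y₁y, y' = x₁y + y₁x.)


Step 1: Find the fundamental solution (x₁, y₁) of x² - 39y² = 1.
  Expand √39 as a continued fraction. a₀ = ⌊√39⌋ = 6; iterate m_{k+1} = d_k·a_k − m_k, d_{k+1} = (39 − m_{k+1}²)/d_k, a_{k+1} = ⌊(a₀ + m_{k+1})/d_{k+1}⌋ (starting m₀ = 0, d₀ = 1), with convergents p_k = a_k·p_{k-1} + p_{k-2}, q_k = a_k·q_{k-1} + q_{k-2} (p₋₁ = 1, q₋₁ = 0):
  k = 0: a₀ = 6; p₀/q₀ = 6/1; p₀² − 39·q₀² = 36 − 39 = -3.
  k = 1: m = 6, d = 3, a = ⌊(6 + 6)/3⌋ = 4; p/q = (4·6 + 1)/(4·1 + 0) = 25/4; p² − 39·q² = 625 − 624 = 1.
  The first convergent with p² − 39·q² = 1 gives the fundamental solution (x₁, y₁) = (25, 4).
Step 2: Apply the recurrence (x_{n+1}, y_{n+1}) = (x₁x_n + 39y₁y_n, x₁y_n + y₁x_n) repeatedly.
  From (x_1, y_1) = (25, 4): x_2 = 25·25 + 39·4·4 = 1249; y_2 = 25·4 + 4·25 = 200.
Step 3: Verify x_2² - 39·y_2² = 1560001 - 1560000 = 1 (should be 1). ✓

(x_1, y_1) = (25, 4); (x_2, y_2) = (1249, 200).


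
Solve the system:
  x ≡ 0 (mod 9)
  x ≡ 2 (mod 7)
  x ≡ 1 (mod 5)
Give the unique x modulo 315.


Moduli 9, 7, 5 are pairwise coprime; by CRT there is a unique solution modulo M = 9 · 7 · 5 = 315.
Solve pairwise, accumulating the modulus:
  Start with x ≡ 0 (mod 9).
  Combine with x ≡ 2 (mod 7): since gcd(9, 7) = 1, we get a unique residue mod 63.
    Write x = 0 + 9·t and substitute into x ≡ 2 (mod 7): 9·t ≡ 2 − 0 = 2 (mod 7).
    Reduce coefficients mod 7: 2·t ≡ 2 (mod 7).
    The inverse of 2 mod 7 is 4 (since 2·4 = 8 = 1·7 + 1), so t ≡ 4·2 = 8 ≡ 1 (mod 7).
    Then x = 0 + 9·1 = 9, valid modulo lcm(9, 7) = 63: x ≡ 9 (mod 63).
  Combine with x ≡ 1 (mod 5): since gcd(63, 5) = 1, we get a unique residue mod 315.
    Write x = 9 + 63·t and substitute into x ≡ 1 (mod 5): 63·t ≡ 1 − 9 = -8 (mod 5).
    Reduce coefficients mod 5: 3·t ≡ 2 (mod 5).
    The inverse of 3 mod 5 is 2 (since 3·2 = 6 = 1·5 + 1), so t ≡ 2·2 = 4 ≡ 4 (mod 5).
    Then x = 9 + 63·4 = 261, valid modulo lcm(63, 5) = 315: x ≡ 261 (mod 315).
Verify: 261 mod 9 = 0 ✓, 261 mod 7 = 2 ✓, 261 mod 5 = 1 ✓.

x ≡ 261 (mod 315).


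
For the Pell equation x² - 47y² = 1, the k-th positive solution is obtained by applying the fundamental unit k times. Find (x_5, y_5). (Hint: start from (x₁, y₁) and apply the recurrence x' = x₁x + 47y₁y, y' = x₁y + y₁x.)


Step 1: Find the fundamental solution (x₁, y₁) of x² - 47y² = 1.
  Expand √47 as a continued fraction. a₀ = ⌊√47⌋ = 6; iterate m_{k+1} = d_k·a_k − m_k, d_{k+1} = (47 − m_{k+1}²)/d_k, a_{k+1} = ⌊(a₀ + m_{k+1})/d_{k+1}⌋ (starting m₀ = 0, d₀ = 1), with convergents p_k = a_k·p_{k-1} + p_{k-2}, q_k = a_k·q_{k-1} + q_{k-2} (p₋₁ = 1, q₋₁ = 0):
  k = 0: a₀ = 6; p₀/q₀ = 6/1; p₀² − 47·q₀² = 36 − 47 = -11.
  k = 1: m = 6, d = 11, a = ⌊(6 + 6)/11⌋ = 1; p/q = (1·6 + 1)/(1·1 + 0) = 7/1; p² − 47·q² = 49 − 47 = 2.
  k = 2: m = 5, d = 2, a = ⌊(6 + 5)/2⌋ = 5; p/q = (5·7 + 6)/(5·1 + 1) = 41/6; p² − 47·q² = 1681 − 1692 = -11.
  k = 3: m = 5, d = 11, a = ⌊(6 + 5)/11⌋ = 1; p/q = (1·41 + 7)/(1·6 + 1) = 48/7; p² − 47·q² = 2304 − 2303 = 1.
  The first convergent with p² − 47·q² = 1 gives the fundamental solution (x₁, y₁) = (48, 7).
Step 2: Apply the recurrence (x_{n+1}, y_{n+1}) = (x₁x_n + 47y₁y_n, x₁y_n + y₁x_n) repeatedly.
  From (x_1, y_1) = (48, 7): x_2 = 48·48 + 47·7·7 = 4607; y_2 = 48·7 + 7·48 = 672.
  From (x_2, y_2) = (4607, 672): x_3 = 48·4607 + 47·7·672 = 442224; y_3 = 48·672 + 7·4607 = 64505.
  From (x_3, y_3) = (442224, 64505): x_4 = 48·442224 + 47·7·64505 = 42448897; y_4 = 48·64505 + 7·442224 = 6191808.
  From (x_4, y_4) = (42448897, 6191808): x_5 = 48·42448897 + 47·7·6191808 = 4074651888; y_5 = 48·6191808 + 7·42448897 = 594349063.
Step 3: Verify x_5² - 47·y_5² = 16602788008381964544 - 16602788008381964543 = 1 (should be 1). ✓

(x_1, y_1) = (48, 7); (x_5, y_5) = (4074651888, 594349063).


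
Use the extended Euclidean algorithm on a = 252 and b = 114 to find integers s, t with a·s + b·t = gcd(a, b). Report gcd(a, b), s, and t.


Euclidean algorithm on (252, 114) — divide until remainder is 0:
  252 = 2 · 114 + 24
  114 = 4 · 24 + 18
  24 = 1 · 18 + 6
  18 = 3 · 6 + 0
gcd(252, 114) = 6.
Track Bezout coefficients alongside the remainders: start with r₀ = 252 = a·1 + b·0 (s = 1, t = 0) and r₁ = 114 = a·0 + b·1 (s = 0, t = 1); each new remainder r_{k+1} = r_{k-1} − q_k·r_k inherits s_{k+1} = s_{k-1} − q_k·s_k, t_{k+1} = t_{k-1} − q_k·t_k, so r_k = a·s_k + b·t_k at every step:
  q = 2: r = 24, s = 1 − 2·0 = 1, t = 0 − 2·1 = -2  (check: 252·1 + 114·(-2) = 24)
  q = 4: r = 18, s = 0 − 4·1 = -4, t = 1 − 4·(-2) = 9  (check: 252·(-4) + 114·9 = 18)
  q = 1: r = 6, s = 1 − 1·(-4) = 5, t = -2 − 1·9 = -11  (check: 252·5 + 114·(-11) = 6)
The row with r = 6 (the gcd) gives the Bezout coefficients s = 5, t = -11.
Result: 252 · (5) + 114 · (-11) = 6.

gcd(252, 114) = 6; s = 5, t = -11 (check: 252·5 + 114·(-11) = 6).


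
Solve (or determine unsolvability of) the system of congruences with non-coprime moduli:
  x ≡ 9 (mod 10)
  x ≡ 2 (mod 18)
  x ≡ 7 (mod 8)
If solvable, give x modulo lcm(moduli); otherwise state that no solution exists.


Moduli 10, 18, 8 are not pairwise coprime, so CRT works modulo lcm(m_i) when all pairwise compatibility conditions hold.
Pairwise compatibility: gcd(m_i, m_j) must divide a_i - a_j for every pair.
Merge one congruence at a time:
  Start: x ≡ 9 (mod 10).
  Combine with x ≡ 2 (mod 18): gcd(10, 18) = 2, and 2 - 9 = -7 is NOT divisible by 2.
    ⇒ system is inconsistent (no integer solution).

No solution (the system is inconsistent).


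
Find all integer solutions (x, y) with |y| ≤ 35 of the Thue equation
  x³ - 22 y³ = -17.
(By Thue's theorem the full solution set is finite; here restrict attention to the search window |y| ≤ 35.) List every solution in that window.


The equation is x³ - 22y³ = -17. For fixed y, x³ = 22·y³ − 17, so a solution requires the RHS to be a perfect cube.
Strategy: iterate y from -35 to 35, compute RHS = 22·y³ − 17, and check whether it is a (positive or negative) perfect cube.
Check small values of y:
  y = 0: RHS = -17 is not a perfect cube.
  y = 1: RHS = 5 is not a perfect cube.
  y = -1: RHS = -39 is not a perfect cube.
  y = 2: RHS = 159 is not a perfect cube.
  y = -2: RHS = -193 is not a perfect cube.
  y = 3: RHS = 577 is not a perfect cube.
  y = -3: RHS = -611 is not a perfect cube.
Continuing the search up to |y| = 35 finds no solutions either.
No (x, y) in the scanned range satisfies the equation.

No integer solutions with |y| ≤ 35.


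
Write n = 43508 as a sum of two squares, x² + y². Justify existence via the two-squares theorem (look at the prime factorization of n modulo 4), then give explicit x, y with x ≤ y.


Step 1: Factor n = 43508 = 2^2 · 73 · 149.
Step 2: Check the mod-4 condition on each prime factor: 2 = 2 (special); 73 ≡ 1 (mod 4), exponent 1; 149 ≡ 1 (mod 4), exponent 1.
All primes ≡ 3 (mod 4) appear to even exponent (or don't appear), so by the two-squares theorem n IS expressible as a sum of two squares.
Step 3: Build a representation. Group n = k² · m with k = 2 and m = 73 · 149 = 10877 (a product of primes ≡ 1 (mod 4)); a representation of m scales to one of n via (k·x)² + (k·y)² = k²(x² + y²). Each prime p ≡ 1 (mod 4) is itself a sum of two squares; find a² by testing p − a² for a perfect square:
  73: 73 − 1² = 72, 73 − 2² = 69, 73 − 3² = 64 = 8² ⇒ 73 = 3² + 8².
  149: 149 − 1² = 148, 149 − 2² = 145, 149 − 3² = 140, 149 − 4² = 133, 149 − 5² = 124, 149 − 6² = 113, 149 − 7² = 100 = 10² ⇒ 149 = 7² + 10².
  Combine using the Brahmagupta–Fibonacci identity (a² + b²)(c² + d²) = (ac − bd)² + (ad + bc)² = (ac + bd)² + (ad − bc)²:
  73 · 149 = 10877: from (3² + 8²)(7² + 10²), take (3·7 − 8·10, 3·10 + 8·7) = (21 − 80, 30 + 56) = (-59, 86); dropping signs (only squares matter) gives (59, 86); check 59² + 86² = 3481 + 7396 = 10877 ✓.
  Scale by k = 2: (2·59, 2·86) = (118, 172).
Step 4: Order so x ≤ y and verify: 118² + 172² = 13924 + 29584 = 43508 = n. ✓

n = 43508 = 118² + 172² (one valid representation with x ≤ y).


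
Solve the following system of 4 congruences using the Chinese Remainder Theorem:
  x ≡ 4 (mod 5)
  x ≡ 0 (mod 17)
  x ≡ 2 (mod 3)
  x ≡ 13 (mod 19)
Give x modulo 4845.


Product of moduli M = 5 · 17 · 3 · 19 = 4845.
Merge one congruence at a time:
  Start: x ≡ 4 (mod 5).
  Combine with x ≡ 0 (mod 17); new modulus lcm = 85.
    Write x = 4 + 5·t and substitute into x ≡ 0 (mod 17): 5·t ≡ 0 − 4 = -4 (mod 17).
    Reduce coefficients mod 17: 5·t ≡ 13 (mod 17).
    The inverse of 5 mod 17 is 7 (since 5·7 = 35 = 2·17 + 1), so t ≡ 7·13 = 91 ≡ 6 (mod 17).
    Then x = 4 + 5·6 = 34, valid modulo lcm(5, 17) = 85: x ≡ 34 (mod 85).
  Combine with x ≡ 2 (mod 3); new modulus lcm = 255.
    Write x = 34 + 85·t and substitute into x ≡ 2 (mod 3): 85·t ≡ 2 − 34 = -32 (mod 3).
    Reduce coefficients mod 3: 1·t ≡ 1 (mod 3).
    So t ≡ 1 (mod 3).
    Then x = 34 + 85·1 = 119, valid modulo lcm(85, 3) = 255: x ≡ 119 (mod 255).
  Combine with x ≡ 13 (mod 19); new modulus lcm = 4845.
    Write x = 119 + 255·t and substitute into x ≡ 13 (mod 19): 255·t ≡ 13 − 119 = -106 (mod 19).
    Reduce coefficients mod 19: 8·t ≡ 8 (mod 19).
    The inverse of 8 mod 19 is 12 (since 8·12 = 96 = 5·19 + 1), so t ≡ 12·8 = 96 ≡ 1 (mod 19).
    Then x = 119 + 255·1 = 374, valid modulo lcm(255, 19) = 4845: x ≡ 374 (mod 4845).
Verify against each original: 374 mod 5 = 4, 374 mod 17 = 0, 374 mod 3 = 2, 374 mod 19 = 13.

x ≡ 374 (mod 4845).


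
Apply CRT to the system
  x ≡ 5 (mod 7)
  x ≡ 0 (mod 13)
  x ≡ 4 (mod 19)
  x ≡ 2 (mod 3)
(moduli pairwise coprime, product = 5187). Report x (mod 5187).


Product of moduli M = 7 · 13 · 19 · 3 = 5187.
Merge one congruence at a time:
  Start: x ≡ 5 (mod 7).
  Combine with x ≡ 0 (mod 13); new modulus lcm = 91.
    Write x = 5 + 7·t and substitute into x ≡ 0 (mod 13): 7·t ≡ 0 − 5 = -5 (mod 13).
    Reduce coefficients mod 13: 7·t ≡ 8 (mod 13).
    The inverse of 7 mod 13 is 2 (since 7·2 = 14 = 1·13 + 1), so t ≡ 2·8 = 16 ≡ 3 (mod 13).
    Then x = 5 + 7·3 = 26, valid modulo lcm(7, 13) = 91: x ≡ 26 (mod 91).
  Combine with x ≡ 4 (mod 19); new modulus lcm = 1729.
    Write x = 26 + 91·t and substitute into x ≡ 4 (mod 19): 91·t ≡ 4 − 26 = -22 (mod 19).
    Reduce coefficients mod 19: 15·t ≡ 16 (mod 19).
    The inverse of 15 mod 19 is 14 (since 15·14 = 210 = 11·19 + 1), so t ≡ 14·16 = 224 ≡ 15 (mod 19).
    Then x = 26 + 91·15 = 1391, valid modulo lcm(91, 19) = 1729: x ≡ 1391 (mod 1729).
  Combine with x ≡ 2 (mod 3); new modulus lcm = 5187.
    Write x = 1391 + 1729·t and substitute into x ≡ 2 (mod 3): 1729·t ≡ 2 − 1391 = -1389 (mod 3).
    Reduce coefficients mod 3: 1·t ≡ 0 (mod 3).
    So t ≡ 0 (mod 3).
    Then x = 1391 + 1729·0 = 1391, valid modulo lcm(1729, 3) = 5187: x ≡ 1391 (mod 5187).
Verify against each original: 1391 mod 7 = 5, 1391 mod 13 = 0, 1391 mod 19 = 4, 1391 mod 3 = 2.

x ≡ 1391 (mod 5187).


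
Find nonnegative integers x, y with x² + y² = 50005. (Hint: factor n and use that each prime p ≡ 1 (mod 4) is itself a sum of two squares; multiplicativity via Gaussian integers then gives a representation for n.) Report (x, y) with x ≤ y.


Step 1: Factor n = 50005 = 5 · 73 · 137.
Step 2: Check the mod-4 condition on each prime factor: 5 ≡ 1 (mod 4), exponent 1; 73 ≡ 1 (mod 4), exponent 1; 137 ≡ 1 (mod 4), exponent 1.
All primes ≡ 3 (mod 4) appear to even exponent (or don't appear), so by the two-squares theorem n IS expressible as a sum of two squares.
Step 3: Build a representation. Here n = 5 · 73 · 137 is a product of primes ≡ 1 (mod 4). Each prime p ≡ 1 (mod 4) is itself a sum of two squares; find a² by testing p − a² for a perfect square:
  5: 5 − 1² = 4 = 2² ⇒ 5 = 1² + 2².
  73: 73 − 1² = 72, 73 − 2² = 69, 73 − 3² = 64 = 8² ⇒ 73 = 3² + 8².
  137: 137 − 1² = 136, 137 − 2² = 133, 137 − 3² = 128, 137 − 4² = 121 = 11² ⇒ 137 = 4² + 11².
  Combine using the Brahmagupta–Fibonacci identity (a² + b²)(c² + d²) = (ac − bd)² + (ad + bc)² = (ac + bd)² + (ad − bc)²:
  5 · 73 = 365: from (1² + 2²)(3² + 8²), take (1·3 − 2·8, 1·8 + 2·3) = (3 − 16, 8 + 6) = (-13, 14); dropping signs (only squares matter) gives (13, 14); check 13² + 14² = 169 + 196 = 365 ✓.
  365 · 137 = 50005: from (13² + 14²)(4² + 11²), take (13·4 − 14·11, 13·11 + 14·4) = (52 − 154, 143 + 56) = (-102, 199); dropping signs (only squares matter) gives (102, 199); check 102² + 199² = 10404 + 39601 = 50005 ✓.
Step 4: Order so x ≤ y and verify: 102² + 199² = 10404 + 39601 = 50005 = n. ✓

n = 50005 = 102² + 199² (one valid representation with x ≤ y).


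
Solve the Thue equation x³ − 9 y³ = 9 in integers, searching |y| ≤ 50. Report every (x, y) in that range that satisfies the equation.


The equation is x³ - 9y³ = 9. For fixed y, x³ = 9·y³ + 9, so a solution requires the RHS to be a perfect cube.
Strategy: iterate y from -50 to 50, compute RHS = 9·y³ + 9, and check whether it is a (positive or negative) perfect cube.
Check small values of y:
  y = 0: RHS = 9 is not a perfect cube.
  y = 1: RHS = 18 is not a perfect cube.
  y = -1: RHS = 0 = (0)³ ⇒ x = 0 works.
  y = 2: RHS = 81 is not a perfect cube.
  y = -2: RHS = -63 is not a perfect cube.
  y = 3: RHS = 252 is not a perfect cube.
  y = -3: RHS = -234 is not a perfect cube.
Continuing the search up to |y| = 50 finds no further solutions beyond those listed.
Collected solutions: (0, -1).

Solutions (with |y| ≤ 50): (0, -1).


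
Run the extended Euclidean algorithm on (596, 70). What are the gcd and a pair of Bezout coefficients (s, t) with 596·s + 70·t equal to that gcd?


Euclidean algorithm on (596, 70) — divide until remainder is 0:
  596 = 8 · 70 + 36
  70 = 1 · 36 + 34
  36 = 1 · 34 + 2
  34 = 17 · 2 + 0
gcd(596, 70) = 2.
Track Bezout coefficients alongside the remainders: start with r₀ = 596 = a·1 + b·0 (s = 1, t = 0) and r₁ = 70 = a·0 + b·1 (s = 0, t = 1); each new remainder r_{k+1} = r_{k-1} − q_k·r_k inherits s_{k+1} = s_{k-1} − q_k·s_k, t_{k+1} = t_{k-1} − q_k·t_k, so r_k = a·s_k + b·t_k at every step:
  q = 8: r = 36, s = 1 − 8·0 = 1, t = 0 − 8·1 = -8  (check: 596·1 + 70·(-8) = 36)
  q = 1: r = 34, s = 0 − 1·1 = -1, t = 1 − 1·(-8) = 9  (check: 596·(-1) + 70·9 = 34)
  q = 1: r = 2, s = 1 − 1·(-1) = 2, t = -8 − 1·9 = -17  (check: 596·2 + 70·(-17) = 2)
The row with r = 2 (the gcd) gives the Bezout coefficients s = 2, t = -17.
Result: 596 · (2) + 70 · (-17) = 2.

gcd(596, 70) = 2; s = 2, t = -17 (check: 596·2 + 70·(-17) = 2).


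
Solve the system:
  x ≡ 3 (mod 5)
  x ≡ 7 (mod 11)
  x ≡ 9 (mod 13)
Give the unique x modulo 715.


Moduli 5, 11, 13 are pairwise coprime; by CRT there is a unique solution modulo M = 5 · 11 · 13 = 715.
Solve pairwise, accumulating the modulus:
  Start with x ≡ 3 (mod 5).
  Combine with x ≡ 7 (mod 11): since gcd(5, 11) = 1, we get a unique residue mod 55.
    Write x = 3 + 5·t and substitute into x ≡ 7 (mod 11): 5·t ≡ 7 − 3 = 4 (mod 11).
    The inverse of 5 mod 11 is 9 (since 5·9 = 45 = 4·11 + 1), so t ≡ 9·4 = 36 ≡ 3 (mod 11).
    Then x = 3 + 5·3 = 18, valid modulo lcm(5, 11) = 55: x ≡ 18 (mod 55).
  Combine with x ≡ 9 (mod 13): since gcd(55, 13) = 1, we get a unique residue mod 715.
    Write x = 18 + 55·t and substitute into x ≡ 9 (mod 13): 55·t ≡ 9 − 18 = -9 (mod 13).
    Reduce coefficients mod 13: 3·t ≡ 4 (mod 13).
    The inverse of 3 mod 13 is 9 (since 3·9 = 27 = 2·13 + 1), so t ≡ 9·4 = 36 ≡ 10 (mod 13).
    Then x = 18 + 55·10 = 568, valid modulo lcm(55, 13) = 715: x ≡ 568 (mod 715).
Verify: 568 mod 5 = 3 ✓, 568 mod 11 = 7 ✓, 568 mod 13 = 9 ✓.

x ≡ 568 (mod 715).


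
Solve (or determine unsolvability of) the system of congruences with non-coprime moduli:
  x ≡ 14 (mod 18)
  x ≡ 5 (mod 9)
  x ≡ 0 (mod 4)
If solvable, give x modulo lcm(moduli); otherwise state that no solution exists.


Moduli 18, 9, 4 are not pairwise coprime, so CRT works modulo lcm(m_i) when all pairwise compatibility conditions hold.
Pairwise compatibility: gcd(m_i, m_j) must divide a_i - a_j for every pair.
Merge one congruence at a time:
  Start: x ≡ 14 (mod 18).
  Combine with x ≡ 5 (mod 9): gcd(18, 9) = 9; 5 - 14 = -9, which IS divisible by 9, so compatible.
    Write x = 14 + 18·t and substitute into x ≡ 5 (mod 9): 18·t ≡ 5 − 14 = -9 (mod 9).
    Divide the congruence (and modulus) by g = 9: 2·t ≡ -1 (mod 1).
    Modulo 1 every t works; take t = 0.
    Then x = 14 + 18·0 = 14, valid modulo lcm(18, 9) = 18: x ≡ 14 (mod 18).
  Combine with x ≡ 0 (mod 4): gcd(18, 4) = 2; 0 - 14 = -14, which IS divisible by 2, so compatible.
    Write x = 14 + 18·t and substitute into x ≡ 0 (mod 4): 18·t ≡ 0 − 14 = -14 (mod 4).
    Divide the congruence (and modulus) by g = 2: 9·t ≡ -7 (mod 2).
    Reduce coefficients mod 2: 1·t ≡ 1 (mod 2).
    So t ≡ 1 (mod 2).
    Then x = 14 + 18·1 = 32, valid modulo lcm(18, 4) = 36: x ≡ 32 (mod 36).
Verify: 32 mod 18 = 14, 32 mod 9 = 5, 32 mod 4 = 0.

x ≡ 32 (mod 36).


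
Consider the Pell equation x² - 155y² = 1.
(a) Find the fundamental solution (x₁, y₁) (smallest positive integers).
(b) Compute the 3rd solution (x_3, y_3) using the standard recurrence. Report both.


Step 1: Find the fundamental solution (x₁, y₁) of x² - 155y² = 1.
  Expand √155 as a continued fraction. a₀ = ⌊√155⌋ = 12; iterate m_{k+1} = d_k·a_k − m_k, d_{k+1} = (155 − m_{k+1}²)/d_k, a_{k+1} = ⌊(a₀ + m_{k+1})/d_{k+1}⌋ (starting m₀ = 0, d₀ = 1), with convergents p_k = a_k·p_{k-1} + p_{k-2}, q_k = a_k·q_{k-1} + q_{k-2} (p₋₁ = 1, q₋₁ = 0):
  k = 0: a₀ = 12; p₀/q₀ = 12/1; p₀² − 155·q₀² = 144 − 155 = -11.
  k = 1: m = 12, d = 11, a = ⌊(12 + 12)/11⌋ = 2; p/q = (2·12 + 1)/(2·1 + 0) = 25/2; p² − 155·q² = 625 − 620 = 5.
  k = 2: m = 10, d = 5, a = ⌊(12 + 10)/5⌋ = 4; p/q = (4·25 + 12)/(4·2 + 1) = 112/9; p² − 155·q² = 12544 − 12555 = -11.
  k = 3: m = 10, d = 11, a = ⌊(12 + 10)/11⌋ = 2; p/q = (2·112 + 25)/(2·9 + 2) = 249/20; p² − 155·q² = 62001 − 62000 = 1.
  The first convergent with p² − 155·q² = 1 gives the fundamental solution (x₁, y₁) = (249, 20).
Step 2: Apply the recurrence (x_{n+1}, y_{n+1}) = (x₁x_n + 155y₁y_n, x₁y_n + y₁x_n) repeatedly.
  From (x_1, y_1) = (249, 20): x_2 = 249·249 + 155·20·20 = 124001; y_2 = 249·20 + 20·249 = 9960.
  From (x_2, y_2) = (124001, 9960): x_3 = 249·124001 + 155·20·9960 = 61752249; y_3 = 249·9960 + 20·124001 = 4960060.
Step 3: Verify x_3² - 155·y_3² = 3813340256558001 - 3813340256558000 = 1 (should be 1). ✓

(x_1, y_1) = (249, 20); (x_3, y_3) = (61752249, 4960060).


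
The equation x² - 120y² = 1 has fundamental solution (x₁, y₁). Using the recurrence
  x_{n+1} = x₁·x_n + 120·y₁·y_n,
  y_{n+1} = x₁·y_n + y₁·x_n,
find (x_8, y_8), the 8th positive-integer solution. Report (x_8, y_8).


Step 1: Find the fundamental solution (x₁, y₁) of x² - 120y² = 1.
  Expand √120 as a continued fraction. a₀ = ⌊√120⌋ = 10; iterate m_{k+1} = d_k·a_k − m_k, d_{k+1} = (120 − m_{k+1}²)/d_k, a_{k+1} = ⌊(a₀ + m_{k+1})/d_{k+1}⌋ (starting m₀ = 0, d₀ = 1), with convergents p_k = a_k·p_{k-1} + p_{k-2}, q_k = a_k·q_{k-1} + q_{k-2} (p₋₁ = 1, q₋₁ = 0):
  k = 0: a₀ = 10; p₀/q₀ = 10/1; p₀² − 120·q₀² = 100 − 120 = -20.
  k = 1: m = 10, d = 20, a = ⌊(10 + 10)/20⌋ = 1; p/q = (1·10 + 1)/(1·1 + 0) = 11/1; p² − 120·q² = 121 − 120 = 1.
  The first convergent with p² − 120·q² = 1 gives the fundamental solution (x₁, y₁) = (11, 1).
Step 2: Apply the recurrence (x_{n+1}, y_{n+1}) = (x₁x_n + 120y₁y_n, x₁y_n + y₁x_n) repeatedly.
  From (x_1, y_1) = (11, 1): x_2 = 11·11 + 120·1·1 = 241; y_2 = 11·1 + 1·11 = 22.
  From (x_2, y_2) = (241, 22): x_3 = 11·241 + 120·1·22 = 5291; y_3 = 11·22 + 1·241 = 483.
  From (x_3, y_3) = (5291, 483): x_4 = 11·5291 + 120·1·483 = 116161; y_4 = 11·483 + 1·5291 = 10604.
  From (x_4, y_4) = (116161, 10604): x_5 = 11·116161 + 120·1·10604 = 2550251; y_5 = 11·10604 + 1·116161 = 232805.
  From (x_5, y_5) = (2550251, 232805): x_6 = 11·2550251 + 120·1·232805 = 55989361; y_6 = 11·232805 + 1·2550251 = 5111106.
  From (x_6, y_6) = (55989361, 5111106): x_7 = 11·55989361 + 120·1·5111106 = 1229215691; y_7 = 11·5111106 + 1·55989361 = 112211527.
  From (x_7, y_7) = (1229215691, 112211527): x_8 = 11·1229215691 + 120·1·112211527 = 26986755841; y_8 = 11·112211527 + 1·1229215691 = 2463542488.
Step 3: Verify x_8² - 120·y_8² = 728284990821747617281 - 728284990821747617280 = 1 (should be 1). ✓

(x_1, y_1) = (11, 1); (x_8, y_8) = (26986755841, 2463542488).
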